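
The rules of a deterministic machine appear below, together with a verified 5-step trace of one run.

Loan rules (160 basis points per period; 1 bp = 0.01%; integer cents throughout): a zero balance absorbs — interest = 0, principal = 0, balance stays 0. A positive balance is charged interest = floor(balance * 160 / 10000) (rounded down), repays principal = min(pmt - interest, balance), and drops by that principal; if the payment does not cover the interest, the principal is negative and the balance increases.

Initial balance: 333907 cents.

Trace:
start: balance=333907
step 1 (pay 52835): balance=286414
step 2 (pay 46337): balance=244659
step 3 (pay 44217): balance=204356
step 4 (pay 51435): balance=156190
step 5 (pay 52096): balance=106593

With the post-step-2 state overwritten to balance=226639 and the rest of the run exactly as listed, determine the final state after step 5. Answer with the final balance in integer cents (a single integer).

87694

state after step 2 := balance=226639
step 3 (pay 44217): balance=186048
step 4 (pay 51435): balance=137589
step 5 (pay 52096): balance=87694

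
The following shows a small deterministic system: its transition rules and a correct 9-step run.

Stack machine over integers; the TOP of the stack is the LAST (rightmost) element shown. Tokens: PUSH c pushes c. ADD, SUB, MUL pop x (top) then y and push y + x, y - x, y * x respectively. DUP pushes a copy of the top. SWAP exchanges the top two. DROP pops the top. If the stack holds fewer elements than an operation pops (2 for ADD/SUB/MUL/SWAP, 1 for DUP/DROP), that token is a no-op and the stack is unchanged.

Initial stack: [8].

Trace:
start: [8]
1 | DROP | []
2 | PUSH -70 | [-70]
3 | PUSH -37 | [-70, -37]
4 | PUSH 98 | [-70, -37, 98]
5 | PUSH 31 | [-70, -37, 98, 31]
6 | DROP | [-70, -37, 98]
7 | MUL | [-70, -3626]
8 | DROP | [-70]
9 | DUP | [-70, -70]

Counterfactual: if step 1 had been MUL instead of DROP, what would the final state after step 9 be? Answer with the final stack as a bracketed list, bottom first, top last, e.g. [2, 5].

[8, -70, -70]

(re-executing from step 1 with the substitution; state before step 1: [8])
1 | MUL | [8]
2 | PUSH -70 | [8, -70]
3 | PUSH -37 | [8, -70, -37]
4 | PUSH 98 | [8, -70, -37, 98]
5 | PUSH 31 | [8, -70, -37, 98, 31]
6 | DROP | [8, -70, -37, 98]
7 | MUL | [8, -70, -3626]
8 | DROP | [8, -70]
9 | DUP | [8, -70, -70]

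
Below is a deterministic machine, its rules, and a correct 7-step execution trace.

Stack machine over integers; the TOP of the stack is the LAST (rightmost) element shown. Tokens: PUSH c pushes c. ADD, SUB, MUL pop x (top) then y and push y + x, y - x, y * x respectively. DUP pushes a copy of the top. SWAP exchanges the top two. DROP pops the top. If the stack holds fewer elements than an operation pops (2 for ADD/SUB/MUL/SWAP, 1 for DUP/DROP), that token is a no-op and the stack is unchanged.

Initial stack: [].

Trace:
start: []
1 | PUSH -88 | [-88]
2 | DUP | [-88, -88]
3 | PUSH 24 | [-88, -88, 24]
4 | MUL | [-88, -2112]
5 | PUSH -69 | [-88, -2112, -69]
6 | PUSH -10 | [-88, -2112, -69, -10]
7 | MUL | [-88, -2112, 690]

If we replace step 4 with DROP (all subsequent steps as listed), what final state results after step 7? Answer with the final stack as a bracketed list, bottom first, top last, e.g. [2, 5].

(re-executing from step 4 with the substitution; state before step 4: [-88, -88, 24])
4 | DROP | [-88, -88]
5 | PUSH -69 | [-88, -88, -69]
6 | PUSH -10 | [-88, -88, -69, -10]
7 | MUL | [-88, -88, 690]

[-88, -88, 690]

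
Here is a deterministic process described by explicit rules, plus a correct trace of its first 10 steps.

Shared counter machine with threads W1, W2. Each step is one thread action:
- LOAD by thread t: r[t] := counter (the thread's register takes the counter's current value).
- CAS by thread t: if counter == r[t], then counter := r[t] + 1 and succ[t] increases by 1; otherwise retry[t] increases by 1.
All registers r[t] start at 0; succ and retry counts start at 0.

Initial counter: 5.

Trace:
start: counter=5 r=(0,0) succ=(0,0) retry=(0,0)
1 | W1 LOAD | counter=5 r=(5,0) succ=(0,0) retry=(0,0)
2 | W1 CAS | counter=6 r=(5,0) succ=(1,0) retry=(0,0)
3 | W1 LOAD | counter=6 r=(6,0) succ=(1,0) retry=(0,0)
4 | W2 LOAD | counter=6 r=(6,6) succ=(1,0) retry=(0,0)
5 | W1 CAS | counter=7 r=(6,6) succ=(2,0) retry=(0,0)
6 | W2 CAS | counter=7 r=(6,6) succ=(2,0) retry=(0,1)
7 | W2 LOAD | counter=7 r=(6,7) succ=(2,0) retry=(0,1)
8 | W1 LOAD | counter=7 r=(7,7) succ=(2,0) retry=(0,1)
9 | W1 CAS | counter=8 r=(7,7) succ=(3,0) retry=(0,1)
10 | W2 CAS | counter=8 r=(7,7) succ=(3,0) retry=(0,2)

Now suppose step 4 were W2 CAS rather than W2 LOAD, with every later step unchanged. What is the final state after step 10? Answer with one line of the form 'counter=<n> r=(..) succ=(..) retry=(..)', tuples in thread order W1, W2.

(re-executing from step 4 with the substitution; state before step 4: counter=6 r=(6,0) succ=(1,0) retry=(0,0))
4 | W2 CAS | counter=6 r=(6,0) succ=(1,0) retry=(0,1)
5 | W1 CAS | counter=7 r=(6,0) succ=(2,0) retry=(0,1)
6 | W2 CAS | counter=7 r=(6,0) succ=(2,0) retry=(0,2)
7 | W2 LOAD | counter=7 r=(6,7) succ=(2,0) retry=(0,2)
8 | W1 LOAD | counter=7 r=(7,7) succ=(2,0) retry=(0,2)
9 | W1 CAS | counter=8 r=(7,7) succ=(3,0) retry=(0,2)
10 | W2 CAS | counter=8 r=(7,7) succ=(3,0) retry=(0,3)

counter=8 r=(7,7) succ=(3,0) retry=(0,3)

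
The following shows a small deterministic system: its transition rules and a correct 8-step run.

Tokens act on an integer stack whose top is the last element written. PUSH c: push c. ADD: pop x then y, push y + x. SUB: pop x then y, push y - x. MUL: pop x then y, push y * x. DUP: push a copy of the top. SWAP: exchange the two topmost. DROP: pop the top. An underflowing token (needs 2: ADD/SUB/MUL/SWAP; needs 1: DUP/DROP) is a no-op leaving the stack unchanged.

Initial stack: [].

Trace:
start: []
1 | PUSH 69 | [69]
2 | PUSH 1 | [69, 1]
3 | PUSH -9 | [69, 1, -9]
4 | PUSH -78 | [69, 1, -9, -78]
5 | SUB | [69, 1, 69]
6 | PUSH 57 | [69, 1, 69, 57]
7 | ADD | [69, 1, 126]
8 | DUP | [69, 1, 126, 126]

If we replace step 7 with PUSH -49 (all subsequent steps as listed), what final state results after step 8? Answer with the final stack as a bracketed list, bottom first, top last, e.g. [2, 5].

[69, 1, 69, 57, -49, -49]

(re-executing from step 7 with the substitution; state before step 7: [69, 1, 69, 57])
7 | PUSH -49 | [69, 1, 69, 57, -49]
8 | DUP | [69, 1, 69, 57, -49, -49]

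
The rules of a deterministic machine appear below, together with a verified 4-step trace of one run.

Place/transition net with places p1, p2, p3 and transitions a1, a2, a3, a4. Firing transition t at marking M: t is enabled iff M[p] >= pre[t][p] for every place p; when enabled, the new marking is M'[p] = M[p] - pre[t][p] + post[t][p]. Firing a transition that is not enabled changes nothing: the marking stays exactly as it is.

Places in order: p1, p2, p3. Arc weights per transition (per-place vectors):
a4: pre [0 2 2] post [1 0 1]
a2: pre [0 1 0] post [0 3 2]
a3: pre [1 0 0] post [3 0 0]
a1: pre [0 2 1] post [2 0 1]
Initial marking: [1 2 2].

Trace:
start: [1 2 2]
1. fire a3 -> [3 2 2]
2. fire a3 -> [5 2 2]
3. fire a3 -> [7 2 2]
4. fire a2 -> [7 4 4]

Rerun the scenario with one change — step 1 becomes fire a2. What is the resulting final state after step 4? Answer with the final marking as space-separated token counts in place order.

(re-executing from step 1 with the substitution; state before step 1: [1 2 2])
1. fire a2 -> [1 4 4]
2. fire a3 -> [3 4 4]
3. fire a3 -> [5 4 4]
4. fire a2 -> [5 6 6]

5 6 6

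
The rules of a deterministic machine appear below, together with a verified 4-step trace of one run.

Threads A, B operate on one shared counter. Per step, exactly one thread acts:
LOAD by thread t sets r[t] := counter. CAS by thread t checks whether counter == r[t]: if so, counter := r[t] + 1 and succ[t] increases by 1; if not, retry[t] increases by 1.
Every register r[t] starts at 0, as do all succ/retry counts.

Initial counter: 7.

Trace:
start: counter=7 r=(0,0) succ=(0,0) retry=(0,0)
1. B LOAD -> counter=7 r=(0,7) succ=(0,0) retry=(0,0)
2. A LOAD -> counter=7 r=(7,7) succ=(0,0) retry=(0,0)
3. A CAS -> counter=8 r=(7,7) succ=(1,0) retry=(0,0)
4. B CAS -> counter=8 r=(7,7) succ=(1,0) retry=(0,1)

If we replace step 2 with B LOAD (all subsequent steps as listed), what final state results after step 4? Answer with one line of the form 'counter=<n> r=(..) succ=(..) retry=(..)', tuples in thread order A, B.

(re-executing from step 2 with the substitution; state before step 2: counter=7 r=(0,7) succ=(0,0) retry=(0,0))
2. B LOAD -> counter=7 r=(0,7) succ=(0,0) retry=(0,0)
3. A CAS -> counter=7 r=(0,7) succ=(0,0) retry=(1,0)
4. B CAS -> counter=8 r=(0,7) succ=(0,1) retry=(1,0)

counter=8 r=(0,7) succ=(0,1) retry=(1,0)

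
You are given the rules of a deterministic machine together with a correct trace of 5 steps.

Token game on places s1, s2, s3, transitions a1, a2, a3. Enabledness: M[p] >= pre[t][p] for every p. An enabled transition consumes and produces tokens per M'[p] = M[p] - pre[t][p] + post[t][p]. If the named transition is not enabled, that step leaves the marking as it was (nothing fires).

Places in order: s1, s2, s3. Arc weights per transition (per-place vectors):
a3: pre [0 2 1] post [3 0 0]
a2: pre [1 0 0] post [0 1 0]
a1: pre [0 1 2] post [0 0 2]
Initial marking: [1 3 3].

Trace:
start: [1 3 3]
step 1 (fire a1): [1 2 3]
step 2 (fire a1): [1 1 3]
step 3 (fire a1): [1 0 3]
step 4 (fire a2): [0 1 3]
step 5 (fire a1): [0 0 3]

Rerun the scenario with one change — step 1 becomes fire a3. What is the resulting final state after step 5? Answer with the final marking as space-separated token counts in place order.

(re-executing from step 1 with the substitution; state before step 1: [1 3 3])
step 1 (fire a3): [4 1 2]
step 2 (fire a1): [4 0 2]
step 3 (fire a1): [4 0 2]
step 4 (fire a2): [3 1 2]
step 5 (fire a1): [3 0 2]

3 0 2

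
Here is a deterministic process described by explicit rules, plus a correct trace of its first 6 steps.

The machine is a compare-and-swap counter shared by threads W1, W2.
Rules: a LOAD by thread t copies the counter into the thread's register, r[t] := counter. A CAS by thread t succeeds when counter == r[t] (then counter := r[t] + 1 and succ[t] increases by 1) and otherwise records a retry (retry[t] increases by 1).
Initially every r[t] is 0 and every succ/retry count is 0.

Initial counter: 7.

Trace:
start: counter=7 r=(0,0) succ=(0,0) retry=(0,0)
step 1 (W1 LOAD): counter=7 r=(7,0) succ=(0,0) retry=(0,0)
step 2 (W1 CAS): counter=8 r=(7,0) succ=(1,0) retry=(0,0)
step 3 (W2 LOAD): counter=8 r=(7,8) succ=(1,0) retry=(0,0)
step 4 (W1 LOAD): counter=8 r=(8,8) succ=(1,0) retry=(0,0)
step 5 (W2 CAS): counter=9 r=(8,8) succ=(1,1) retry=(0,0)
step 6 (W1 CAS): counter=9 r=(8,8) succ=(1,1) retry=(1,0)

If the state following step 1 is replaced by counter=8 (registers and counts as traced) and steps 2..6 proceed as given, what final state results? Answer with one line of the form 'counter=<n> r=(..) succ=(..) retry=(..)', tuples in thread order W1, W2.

counter=9 r=(8,8) succ=(0,1) retry=(2,0)

state after step 1 := counter=8 r=(7,0) succ=(0,0) retry=(0,0)
step 2 (W1 CAS): counter=8 r=(7,0) succ=(0,0) retry=(1,0)
step 3 (W2 LOAD): counter=8 r=(7,8) succ=(0,0) retry=(1,0)
step 4 (W1 LOAD): counter=8 r=(8,8) succ=(0,0) retry=(1,0)
step 5 (W2 CAS): counter=9 r=(8,8) succ=(0,1) retry=(1,0)
step 6 (W1 CAS): counter=9 r=(8,8) succ=(0,1) retry=(2,0)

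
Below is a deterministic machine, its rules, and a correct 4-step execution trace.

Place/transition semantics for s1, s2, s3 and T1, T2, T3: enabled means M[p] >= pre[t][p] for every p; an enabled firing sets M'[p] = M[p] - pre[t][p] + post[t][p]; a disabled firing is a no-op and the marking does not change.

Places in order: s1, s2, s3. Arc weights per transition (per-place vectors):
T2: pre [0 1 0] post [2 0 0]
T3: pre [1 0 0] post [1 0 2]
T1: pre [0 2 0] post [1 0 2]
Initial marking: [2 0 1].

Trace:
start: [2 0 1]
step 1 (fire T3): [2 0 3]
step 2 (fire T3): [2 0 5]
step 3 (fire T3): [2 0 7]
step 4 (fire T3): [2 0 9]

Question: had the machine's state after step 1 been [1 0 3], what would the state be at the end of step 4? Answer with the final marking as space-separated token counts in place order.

state after step 1 := [1 0 3]
step 2 (fire T3): [1 0 5]
step 3 (fire T3): [1 0 7]
step 4 (fire T3): [1 0 9]

1 0 9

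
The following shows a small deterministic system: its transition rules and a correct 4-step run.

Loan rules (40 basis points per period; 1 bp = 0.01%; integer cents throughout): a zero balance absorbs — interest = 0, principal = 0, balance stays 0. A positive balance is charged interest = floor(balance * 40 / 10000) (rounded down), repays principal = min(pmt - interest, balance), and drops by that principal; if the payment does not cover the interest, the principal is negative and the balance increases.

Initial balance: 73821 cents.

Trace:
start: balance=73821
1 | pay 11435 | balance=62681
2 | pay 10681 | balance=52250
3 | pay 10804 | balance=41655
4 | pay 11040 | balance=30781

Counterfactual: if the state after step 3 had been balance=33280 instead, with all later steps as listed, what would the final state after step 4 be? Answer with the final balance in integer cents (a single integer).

22373

state after step 3 := balance=33280
4 | pay 11040 | balance=22373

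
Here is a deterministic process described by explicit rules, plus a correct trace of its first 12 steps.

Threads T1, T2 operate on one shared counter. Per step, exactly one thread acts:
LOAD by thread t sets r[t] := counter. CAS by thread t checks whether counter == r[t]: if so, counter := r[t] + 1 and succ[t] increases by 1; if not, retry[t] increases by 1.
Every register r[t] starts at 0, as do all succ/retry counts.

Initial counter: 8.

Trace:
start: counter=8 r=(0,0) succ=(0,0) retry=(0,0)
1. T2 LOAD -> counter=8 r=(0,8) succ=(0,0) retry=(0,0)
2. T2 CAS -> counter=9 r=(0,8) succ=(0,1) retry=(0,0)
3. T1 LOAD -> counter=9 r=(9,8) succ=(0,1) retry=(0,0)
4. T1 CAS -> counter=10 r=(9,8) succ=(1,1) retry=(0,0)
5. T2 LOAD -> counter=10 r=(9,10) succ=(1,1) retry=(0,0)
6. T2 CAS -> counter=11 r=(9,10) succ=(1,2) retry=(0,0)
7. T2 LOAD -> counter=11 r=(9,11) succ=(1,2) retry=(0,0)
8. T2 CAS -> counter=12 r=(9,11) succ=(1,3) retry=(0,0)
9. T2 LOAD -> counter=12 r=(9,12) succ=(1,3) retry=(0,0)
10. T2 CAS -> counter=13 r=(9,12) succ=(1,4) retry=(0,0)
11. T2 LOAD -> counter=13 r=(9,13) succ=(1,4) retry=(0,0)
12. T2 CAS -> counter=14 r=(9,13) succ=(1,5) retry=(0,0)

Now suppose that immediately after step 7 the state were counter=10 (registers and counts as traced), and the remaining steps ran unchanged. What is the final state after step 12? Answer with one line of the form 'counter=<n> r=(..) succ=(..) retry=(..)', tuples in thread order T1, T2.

state after step 7 := counter=10 r=(9,11) succ=(1,2) retry=(0,0)
8. T2 CAS -> counter=10 r=(9,11) succ=(1,2) retry=(0,1)
9. T2 LOAD -> counter=10 r=(9,10) succ=(1,2) retry=(0,1)
10. T2 CAS -> counter=11 r=(9,10) succ=(1,3) retry=(0,1)
11. T2 LOAD -> counter=11 r=(9,11) succ=(1,3) retry=(0,1)
12. T2 CAS -> counter=12 r=(9,11) succ=(1,4) retry=(0,1)

counter=12 r=(9,11) succ=(1,4) retry=(0,1)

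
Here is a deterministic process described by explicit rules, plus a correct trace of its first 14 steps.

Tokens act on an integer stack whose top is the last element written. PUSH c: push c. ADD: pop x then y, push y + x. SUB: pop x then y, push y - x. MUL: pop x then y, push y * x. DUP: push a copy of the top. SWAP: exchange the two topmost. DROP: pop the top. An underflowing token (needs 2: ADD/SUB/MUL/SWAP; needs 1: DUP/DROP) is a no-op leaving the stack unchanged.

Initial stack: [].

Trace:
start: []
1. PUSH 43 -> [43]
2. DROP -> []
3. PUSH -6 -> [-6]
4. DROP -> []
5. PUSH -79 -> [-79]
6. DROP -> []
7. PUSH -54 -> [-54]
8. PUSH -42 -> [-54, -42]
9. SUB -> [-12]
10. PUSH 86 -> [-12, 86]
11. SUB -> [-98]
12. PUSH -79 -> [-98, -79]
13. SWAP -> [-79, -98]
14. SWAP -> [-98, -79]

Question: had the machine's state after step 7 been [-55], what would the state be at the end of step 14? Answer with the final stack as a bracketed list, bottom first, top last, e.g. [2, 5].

[-99, -79]

state after step 7 := [-55]
8. PUSH -42 -> [-55, -42]
9. SUB -> [-13]
10. PUSH 86 -> [-13, 86]
11. SUB -> [-99]
12. PUSH -79 -> [-99, -79]
13. SWAP -> [-79, -99]
14. SWAP -> [-99, -79]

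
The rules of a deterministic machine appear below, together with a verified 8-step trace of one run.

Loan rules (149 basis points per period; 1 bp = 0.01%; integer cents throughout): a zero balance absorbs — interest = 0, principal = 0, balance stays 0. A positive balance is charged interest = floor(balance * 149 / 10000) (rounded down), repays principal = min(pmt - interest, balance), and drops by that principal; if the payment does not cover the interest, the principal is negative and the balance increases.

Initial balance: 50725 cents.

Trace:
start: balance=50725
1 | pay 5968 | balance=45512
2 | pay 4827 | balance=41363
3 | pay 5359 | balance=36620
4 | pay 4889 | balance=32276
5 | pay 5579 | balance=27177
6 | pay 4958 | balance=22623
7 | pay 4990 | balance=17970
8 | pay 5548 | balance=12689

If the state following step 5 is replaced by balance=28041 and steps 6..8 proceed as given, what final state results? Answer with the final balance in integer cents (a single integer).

13593

state after step 5 := balance=28041
6 | pay 4958 | balance=23500
7 | pay 4990 | balance=18860
8 | pay 5548 | balance=13593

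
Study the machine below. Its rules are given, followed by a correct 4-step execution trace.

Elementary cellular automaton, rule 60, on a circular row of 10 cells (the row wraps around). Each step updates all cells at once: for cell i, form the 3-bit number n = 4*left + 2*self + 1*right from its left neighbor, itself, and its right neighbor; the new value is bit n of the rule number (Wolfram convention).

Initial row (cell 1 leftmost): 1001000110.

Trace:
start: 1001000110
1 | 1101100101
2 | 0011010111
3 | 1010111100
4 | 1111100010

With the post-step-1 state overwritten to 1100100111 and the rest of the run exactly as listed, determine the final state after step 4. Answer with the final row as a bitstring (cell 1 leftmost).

0010011001

state after step 1 := 1100100111
2 | 0010110100
3 | 0011101110
4 | 0010011001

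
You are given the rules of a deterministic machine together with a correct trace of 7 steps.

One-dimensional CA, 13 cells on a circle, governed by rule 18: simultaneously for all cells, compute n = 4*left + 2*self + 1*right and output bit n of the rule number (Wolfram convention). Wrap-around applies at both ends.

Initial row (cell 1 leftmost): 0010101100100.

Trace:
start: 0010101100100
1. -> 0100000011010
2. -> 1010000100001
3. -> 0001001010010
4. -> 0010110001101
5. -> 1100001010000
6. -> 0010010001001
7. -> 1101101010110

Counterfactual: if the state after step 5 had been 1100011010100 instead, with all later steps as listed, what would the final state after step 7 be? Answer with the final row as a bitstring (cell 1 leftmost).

state after step 5 := 1100011010100
6. -> 0010100000011
7. -> 1100010000100

1100010000100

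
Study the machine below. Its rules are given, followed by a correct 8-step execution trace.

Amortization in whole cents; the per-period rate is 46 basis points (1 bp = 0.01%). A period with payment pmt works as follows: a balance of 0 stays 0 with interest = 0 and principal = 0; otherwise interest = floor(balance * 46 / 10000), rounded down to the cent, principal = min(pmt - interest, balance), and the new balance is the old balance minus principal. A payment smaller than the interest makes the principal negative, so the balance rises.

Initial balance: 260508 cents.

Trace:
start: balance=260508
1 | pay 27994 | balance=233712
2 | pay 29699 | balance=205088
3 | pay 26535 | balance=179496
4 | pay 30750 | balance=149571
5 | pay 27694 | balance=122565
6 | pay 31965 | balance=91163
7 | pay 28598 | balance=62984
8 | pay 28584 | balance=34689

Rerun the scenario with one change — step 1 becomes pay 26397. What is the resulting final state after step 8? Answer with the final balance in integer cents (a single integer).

36338

(re-executing from step 1 with the substitution; state before step 1: balance=260508)
1 | pay 26397 | balance=235309
2 | pay 29699 | balance=206692
3 | pay 26535 | balance=181107
4 | pay 30750 | balance=151190
5 | pay 27694 | balance=124191
6 | pay 31965 | balance=92797
7 | pay 28598 | balance=64625
8 | pay 28584 | balance=36338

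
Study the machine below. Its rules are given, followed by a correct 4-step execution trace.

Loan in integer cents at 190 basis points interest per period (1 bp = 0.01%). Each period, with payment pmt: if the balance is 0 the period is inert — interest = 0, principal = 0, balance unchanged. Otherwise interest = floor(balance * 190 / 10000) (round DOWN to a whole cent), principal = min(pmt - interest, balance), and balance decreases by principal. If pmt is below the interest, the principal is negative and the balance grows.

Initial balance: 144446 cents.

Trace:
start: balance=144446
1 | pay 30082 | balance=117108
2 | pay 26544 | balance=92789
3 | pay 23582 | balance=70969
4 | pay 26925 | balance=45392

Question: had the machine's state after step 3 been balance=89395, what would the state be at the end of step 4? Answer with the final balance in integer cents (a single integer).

state after step 3 := balance=89395
4 | pay 26925 | balance=64168

64168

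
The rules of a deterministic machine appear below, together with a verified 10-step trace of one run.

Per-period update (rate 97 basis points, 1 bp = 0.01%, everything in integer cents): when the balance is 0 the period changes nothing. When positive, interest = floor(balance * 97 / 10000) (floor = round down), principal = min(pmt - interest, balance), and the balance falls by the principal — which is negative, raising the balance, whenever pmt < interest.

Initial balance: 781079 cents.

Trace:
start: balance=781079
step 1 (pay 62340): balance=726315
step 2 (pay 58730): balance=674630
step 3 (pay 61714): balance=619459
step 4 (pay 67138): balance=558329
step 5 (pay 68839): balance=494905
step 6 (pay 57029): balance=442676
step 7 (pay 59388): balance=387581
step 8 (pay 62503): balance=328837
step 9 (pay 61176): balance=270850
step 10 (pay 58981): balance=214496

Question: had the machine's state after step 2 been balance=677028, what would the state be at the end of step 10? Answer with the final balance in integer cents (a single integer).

state after step 2 := balance=677028
step 3 (pay 61714): balance=621881
step 4 (pay 67138): balance=560775
step 5 (pay 68839): balance=497375
step 6 (pay 57029): balance=445170
step 7 (pay 59388): balance=390100
step 8 (pay 62503): balance=331380
step 9 (pay 61176): balance=273418
step 10 (pay 58981): balance=217089

217089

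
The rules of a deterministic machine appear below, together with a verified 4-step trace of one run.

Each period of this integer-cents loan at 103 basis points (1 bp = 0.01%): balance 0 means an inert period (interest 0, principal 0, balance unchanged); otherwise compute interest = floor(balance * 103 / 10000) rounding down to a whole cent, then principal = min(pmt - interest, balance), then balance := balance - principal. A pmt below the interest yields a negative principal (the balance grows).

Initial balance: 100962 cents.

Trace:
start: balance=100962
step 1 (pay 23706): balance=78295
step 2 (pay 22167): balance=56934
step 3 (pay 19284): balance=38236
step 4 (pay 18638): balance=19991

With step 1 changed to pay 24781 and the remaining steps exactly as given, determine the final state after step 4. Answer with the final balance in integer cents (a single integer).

(re-executing from step 1 with the substitution; state before step 1: balance=100962)
step 1 (pay 24781): balance=77220
step 2 (pay 22167): balance=55848
step 3 (pay 19284): balance=37139
step 4 (pay 18638): balance=18883

18883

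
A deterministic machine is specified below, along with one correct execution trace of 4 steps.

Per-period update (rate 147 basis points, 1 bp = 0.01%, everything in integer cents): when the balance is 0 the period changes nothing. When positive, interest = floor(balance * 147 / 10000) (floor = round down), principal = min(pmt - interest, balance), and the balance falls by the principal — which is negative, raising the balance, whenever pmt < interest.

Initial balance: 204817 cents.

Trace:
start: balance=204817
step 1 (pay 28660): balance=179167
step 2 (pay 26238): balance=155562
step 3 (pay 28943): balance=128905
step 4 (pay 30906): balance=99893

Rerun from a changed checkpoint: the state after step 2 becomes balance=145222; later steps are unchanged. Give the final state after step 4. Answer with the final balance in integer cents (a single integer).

state after step 2 := balance=145222
step 3 (pay 28943): balance=118413
step 4 (pay 30906): balance=89247

89247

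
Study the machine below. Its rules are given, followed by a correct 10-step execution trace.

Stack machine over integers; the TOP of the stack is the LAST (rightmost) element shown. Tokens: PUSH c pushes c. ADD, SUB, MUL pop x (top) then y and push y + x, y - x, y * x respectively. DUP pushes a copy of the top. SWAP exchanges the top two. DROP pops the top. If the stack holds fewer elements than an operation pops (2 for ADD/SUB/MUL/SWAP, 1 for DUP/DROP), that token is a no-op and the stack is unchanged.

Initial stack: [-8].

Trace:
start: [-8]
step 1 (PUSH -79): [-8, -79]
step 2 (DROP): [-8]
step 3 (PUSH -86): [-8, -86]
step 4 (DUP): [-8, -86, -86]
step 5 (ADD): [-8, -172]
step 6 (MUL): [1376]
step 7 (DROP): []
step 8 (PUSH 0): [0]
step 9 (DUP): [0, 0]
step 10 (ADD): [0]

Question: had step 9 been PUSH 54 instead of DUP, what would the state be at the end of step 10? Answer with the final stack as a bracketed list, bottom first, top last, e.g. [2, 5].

[54]

(re-executing from step 9 with the substitution; state before step 9: [0])
step 9 (PUSH 54): [0, 54]
step 10 (ADD): [54]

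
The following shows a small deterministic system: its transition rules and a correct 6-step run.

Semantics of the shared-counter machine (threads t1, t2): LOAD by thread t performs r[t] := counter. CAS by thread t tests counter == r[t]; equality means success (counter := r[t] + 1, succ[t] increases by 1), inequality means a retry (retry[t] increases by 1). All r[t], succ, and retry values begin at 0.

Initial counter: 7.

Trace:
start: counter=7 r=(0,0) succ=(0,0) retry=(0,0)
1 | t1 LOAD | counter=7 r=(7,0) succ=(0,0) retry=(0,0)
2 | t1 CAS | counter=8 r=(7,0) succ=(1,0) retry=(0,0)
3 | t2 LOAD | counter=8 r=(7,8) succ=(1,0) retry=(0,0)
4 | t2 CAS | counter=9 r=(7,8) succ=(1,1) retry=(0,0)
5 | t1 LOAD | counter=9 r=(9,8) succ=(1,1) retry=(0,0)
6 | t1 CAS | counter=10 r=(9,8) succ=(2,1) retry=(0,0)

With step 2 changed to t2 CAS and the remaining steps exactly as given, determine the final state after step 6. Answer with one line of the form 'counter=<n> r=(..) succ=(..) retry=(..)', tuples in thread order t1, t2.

counter=9 r=(8,7) succ=(1,1) retry=(0,1)

(re-executing from step 2 with the substitution; state before step 2: counter=7 r=(7,0) succ=(0,0) retry=(0,0))
2 | t2 CAS | counter=7 r=(7,0) succ=(0,0) retry=(0,1)
3 | t2 LOAD | counter=7 r=(7,7) succ=(0,0) retry=(0,1)
4 | t2 CAS | counter=8 r=(7,7) succ=(0,1) retry=(0,1)
5 | t1 LOAD | counter=8 r=(8,7) succ=(0,1) retry=(0,1)
6 | t1 CAS | counter=9 r=(8,7) succ=(1,1) retry=(0,1)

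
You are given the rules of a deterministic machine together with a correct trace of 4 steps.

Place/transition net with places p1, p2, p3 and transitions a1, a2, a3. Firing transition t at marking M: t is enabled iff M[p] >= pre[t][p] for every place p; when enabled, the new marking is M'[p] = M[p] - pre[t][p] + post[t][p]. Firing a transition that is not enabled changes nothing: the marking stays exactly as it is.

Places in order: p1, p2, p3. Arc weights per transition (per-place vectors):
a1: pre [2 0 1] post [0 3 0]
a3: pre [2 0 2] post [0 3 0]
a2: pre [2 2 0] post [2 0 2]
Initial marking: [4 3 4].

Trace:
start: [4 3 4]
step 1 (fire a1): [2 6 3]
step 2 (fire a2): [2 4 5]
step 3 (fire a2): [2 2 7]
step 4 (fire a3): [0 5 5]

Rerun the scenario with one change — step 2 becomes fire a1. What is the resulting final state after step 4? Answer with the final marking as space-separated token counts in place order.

0 9 2

(re-executing from step 2 with the substitution; state before step 2: [2 6 3])
step 2 (fire a1): [0 9 2]
step 3 (fire a2): [0 9 2]
step 4 (fire a3): [0 9 2]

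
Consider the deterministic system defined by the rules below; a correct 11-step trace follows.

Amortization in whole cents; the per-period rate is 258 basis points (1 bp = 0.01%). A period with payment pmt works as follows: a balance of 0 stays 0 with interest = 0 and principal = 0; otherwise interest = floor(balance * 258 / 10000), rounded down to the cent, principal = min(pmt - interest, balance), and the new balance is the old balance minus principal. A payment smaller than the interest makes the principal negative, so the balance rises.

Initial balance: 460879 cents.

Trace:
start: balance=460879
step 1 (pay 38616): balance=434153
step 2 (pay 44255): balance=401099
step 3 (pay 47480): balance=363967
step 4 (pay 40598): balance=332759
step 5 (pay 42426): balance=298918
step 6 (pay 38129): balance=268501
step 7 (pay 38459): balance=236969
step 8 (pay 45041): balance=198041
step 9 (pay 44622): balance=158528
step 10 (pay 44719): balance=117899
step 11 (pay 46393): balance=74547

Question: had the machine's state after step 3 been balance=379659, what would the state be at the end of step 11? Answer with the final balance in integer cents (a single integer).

state after step 3 := balance=379659
step 4 (pay 40598): balance=348856
step 5 (pay 42426): balance=315430
step 6 (pay 38129): balance=285439
step 7 (pay 38459): balance=254344
step 8 (pay 45041): balance=215865
step 9 (pay 44622): balance=176812
step 10 (pay 44719): balance=136654
step 11 (pay 46393): balance=93786

93786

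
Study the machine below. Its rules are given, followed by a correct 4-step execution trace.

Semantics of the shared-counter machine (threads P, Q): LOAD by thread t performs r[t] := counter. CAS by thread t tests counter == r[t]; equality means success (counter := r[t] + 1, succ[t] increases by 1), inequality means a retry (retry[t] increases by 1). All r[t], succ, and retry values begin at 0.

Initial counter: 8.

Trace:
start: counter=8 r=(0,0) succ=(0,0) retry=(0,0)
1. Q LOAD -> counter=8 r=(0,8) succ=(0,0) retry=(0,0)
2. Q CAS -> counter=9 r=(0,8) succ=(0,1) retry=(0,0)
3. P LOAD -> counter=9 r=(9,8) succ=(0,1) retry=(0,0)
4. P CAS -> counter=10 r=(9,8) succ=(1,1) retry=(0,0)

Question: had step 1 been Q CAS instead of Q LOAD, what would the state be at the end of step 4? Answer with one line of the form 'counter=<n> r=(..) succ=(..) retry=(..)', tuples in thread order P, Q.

(re-executing from step 1 with the substitution; state before step 1: counter=8 r=(0,0) succ=(0,0) retry=(0,0))
1. Q CAS -> counter=8 r=(0,0) succ=(0,0) retry=(0,1)
2. Q CAS -> counter=8 r=(0,0) succ=(0,0) retry=(0,2)
3. P LOAD -> counter=8 r=(8,0) succ=(0,0) retry=(0,2)
4. P CAS -> counter=9 r=(8,0) succ=(1,0) retry=(0,2)

counter=9 r=(8,0) succ=(1,0) retry=(0,2)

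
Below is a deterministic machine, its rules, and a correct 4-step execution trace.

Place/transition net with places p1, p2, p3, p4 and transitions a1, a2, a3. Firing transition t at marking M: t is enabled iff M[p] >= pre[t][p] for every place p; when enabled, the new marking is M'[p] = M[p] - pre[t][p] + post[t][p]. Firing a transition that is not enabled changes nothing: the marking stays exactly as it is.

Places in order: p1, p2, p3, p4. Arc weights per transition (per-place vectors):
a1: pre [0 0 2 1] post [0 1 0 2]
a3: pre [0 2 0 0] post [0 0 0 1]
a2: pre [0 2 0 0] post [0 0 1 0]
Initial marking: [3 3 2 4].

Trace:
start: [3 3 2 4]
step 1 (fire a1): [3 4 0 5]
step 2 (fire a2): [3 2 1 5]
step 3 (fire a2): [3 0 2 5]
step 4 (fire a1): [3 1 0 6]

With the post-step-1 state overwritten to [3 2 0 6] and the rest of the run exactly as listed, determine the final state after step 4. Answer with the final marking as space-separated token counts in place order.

state after step 1 := [3 2 0 6]
step 2 (fire a2): [3 0 1 6]
step 3 (fire a2): [3 0 1 6]
step 4 (fire a1): [3 0 1 6]

3 0 1 6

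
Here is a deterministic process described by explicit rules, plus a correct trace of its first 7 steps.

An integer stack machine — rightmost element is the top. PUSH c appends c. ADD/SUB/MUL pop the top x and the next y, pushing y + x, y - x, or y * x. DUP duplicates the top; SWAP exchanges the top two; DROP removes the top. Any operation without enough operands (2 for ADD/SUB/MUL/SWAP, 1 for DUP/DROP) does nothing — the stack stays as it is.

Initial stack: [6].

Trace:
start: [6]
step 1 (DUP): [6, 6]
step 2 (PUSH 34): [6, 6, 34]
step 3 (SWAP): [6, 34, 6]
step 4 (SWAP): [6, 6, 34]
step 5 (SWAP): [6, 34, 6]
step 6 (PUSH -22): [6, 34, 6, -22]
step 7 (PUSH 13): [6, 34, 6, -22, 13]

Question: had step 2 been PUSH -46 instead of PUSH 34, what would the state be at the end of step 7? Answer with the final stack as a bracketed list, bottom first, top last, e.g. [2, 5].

[6, -46, 6, -22, 13]

(re-executing from step 2 with the substitution; state before step 2: [6, 6])
step 2 (PUSH -46): [6, 6, -46]
step 3 (SWAP): [6, -46, 6]
step 4 (SWAP): [6, 6, -46]
step 5 (SWAP): [6, -46, 6]
step 6 (PUSH -22): [6, -46, 6, -22]
step 7 (PUSH 13): [6, -46, 6, -22, 13]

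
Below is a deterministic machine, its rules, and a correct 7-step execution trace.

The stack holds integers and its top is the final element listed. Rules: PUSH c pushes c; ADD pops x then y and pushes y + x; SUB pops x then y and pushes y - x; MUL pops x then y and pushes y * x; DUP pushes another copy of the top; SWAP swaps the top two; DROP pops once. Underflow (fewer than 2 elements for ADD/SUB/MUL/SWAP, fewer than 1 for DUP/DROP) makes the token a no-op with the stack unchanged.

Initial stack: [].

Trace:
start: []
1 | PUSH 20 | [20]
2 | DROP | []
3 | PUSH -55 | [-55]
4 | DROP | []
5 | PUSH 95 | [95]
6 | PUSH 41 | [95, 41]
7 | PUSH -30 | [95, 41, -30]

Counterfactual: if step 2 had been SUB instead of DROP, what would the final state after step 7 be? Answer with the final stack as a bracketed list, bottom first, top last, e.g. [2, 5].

[20, 95, 41, -30]

(re-executing from step 2 with the substitution; state before step 2: [20])
2 | SUB | [20]
3 | PUSH -55 | [20, -55]
4 | DROP | [20]
5 | PUSH 95 | [20, 95]
6 | PUSH 41 | [20, 95, 41]
7 | PUSH -30 | [20, 95, 41, -30]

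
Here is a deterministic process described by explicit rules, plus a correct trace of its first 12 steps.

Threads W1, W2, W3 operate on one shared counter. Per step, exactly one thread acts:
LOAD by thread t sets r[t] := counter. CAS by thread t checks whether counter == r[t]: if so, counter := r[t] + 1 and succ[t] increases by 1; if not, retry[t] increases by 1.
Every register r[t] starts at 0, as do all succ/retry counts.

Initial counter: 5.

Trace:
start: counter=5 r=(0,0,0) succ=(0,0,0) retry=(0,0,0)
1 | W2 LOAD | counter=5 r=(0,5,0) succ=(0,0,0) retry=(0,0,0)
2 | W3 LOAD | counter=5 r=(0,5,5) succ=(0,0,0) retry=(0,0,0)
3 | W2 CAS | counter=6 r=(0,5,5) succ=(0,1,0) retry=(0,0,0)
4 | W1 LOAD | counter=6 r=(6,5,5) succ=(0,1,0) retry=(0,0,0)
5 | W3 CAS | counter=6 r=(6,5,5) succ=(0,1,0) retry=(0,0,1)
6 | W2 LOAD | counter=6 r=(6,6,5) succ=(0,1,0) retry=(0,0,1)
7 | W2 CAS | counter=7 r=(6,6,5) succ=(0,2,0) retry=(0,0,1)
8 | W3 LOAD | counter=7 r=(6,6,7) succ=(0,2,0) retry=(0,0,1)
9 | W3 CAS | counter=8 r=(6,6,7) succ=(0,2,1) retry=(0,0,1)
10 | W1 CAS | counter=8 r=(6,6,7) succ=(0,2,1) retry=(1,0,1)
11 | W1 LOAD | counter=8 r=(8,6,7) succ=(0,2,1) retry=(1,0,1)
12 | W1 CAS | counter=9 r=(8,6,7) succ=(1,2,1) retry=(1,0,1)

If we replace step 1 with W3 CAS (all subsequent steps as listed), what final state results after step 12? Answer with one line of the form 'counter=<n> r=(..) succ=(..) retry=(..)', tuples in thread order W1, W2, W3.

(re-executing from step 1 with the substitution; state before step 1: counter=5 r=(0,0,0) succ=(0,0,0) retry=(0,0,0))
1 | W3 CAS | counter=5 r=(0,0,0) succ=(0,0,0) retry=(0,0,1)
2 | W3 LOAD | counter=5 r=(0,0,5) succ=(0,0,0) retry=(0,0,1)
3 | W2 CAS | counter=5 r=(0,0,5) succ=(0,0,0) retry=(0,1,1)
4 | W1 LOAD | counter=5 r=(5,0,5) succ=(0,0,0) retry=(0,1,1)
5 | W3 CAS | counter=6 r=(5,0,5) succ=(0,0,1) retry=(0,1,1)
6 | W2 LOAD | counter=6 r=(5,6,5) succ=(0,0,1) retry=(0,1,1)
7 | W2 CAS | counter=7 r=(5,6,5) succ=(0,1,1) retry=(0,1,1)
8 | W3 LOAD | counter=7 r=(5,6,7) succ=(0,1,1) retry=(0,1,1)
9 | W3 CAS | counter=8 r=(5,6,7) succ=(0,1,2) retry=(0,1,1)
10 | W1 CAS | counter=8 r=(5,6,7) succ=(0,1,2) retry=(1,1,1)
11 | W1 LOAD | counter=8 r=(8,6,7) succ=(0,1,2) retry=(1,1,1)
12 | W1 CAS | counter=9 r=(8,6,7) succ=(1,1,2) retry=(1,1,1)

counter=9 r=(8,6,7) succ=(1,1,2) retry=(1,1,1)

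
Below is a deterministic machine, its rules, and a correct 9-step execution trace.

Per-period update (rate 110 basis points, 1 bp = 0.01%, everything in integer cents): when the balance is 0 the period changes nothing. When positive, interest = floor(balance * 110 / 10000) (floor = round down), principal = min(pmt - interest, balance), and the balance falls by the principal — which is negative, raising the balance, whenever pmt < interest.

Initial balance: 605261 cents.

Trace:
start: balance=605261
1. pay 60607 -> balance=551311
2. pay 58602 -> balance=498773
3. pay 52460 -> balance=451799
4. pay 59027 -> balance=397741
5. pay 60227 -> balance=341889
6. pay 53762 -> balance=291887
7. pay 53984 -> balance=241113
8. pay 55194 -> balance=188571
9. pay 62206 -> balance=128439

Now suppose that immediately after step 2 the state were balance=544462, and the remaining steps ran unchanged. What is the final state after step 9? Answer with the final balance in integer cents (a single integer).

state after step 2 := balance=544462
3. pay 52460 -> balance=497991
4. pay 59027 -> balance=444441
5. pay 60227 -> balance=389102
6. pay 53762 -> balance=339620
7. pay 53984 -> balance=289371
8. pay 55194 -> balance=237360
9. pay 62206 -> balance=177764

177764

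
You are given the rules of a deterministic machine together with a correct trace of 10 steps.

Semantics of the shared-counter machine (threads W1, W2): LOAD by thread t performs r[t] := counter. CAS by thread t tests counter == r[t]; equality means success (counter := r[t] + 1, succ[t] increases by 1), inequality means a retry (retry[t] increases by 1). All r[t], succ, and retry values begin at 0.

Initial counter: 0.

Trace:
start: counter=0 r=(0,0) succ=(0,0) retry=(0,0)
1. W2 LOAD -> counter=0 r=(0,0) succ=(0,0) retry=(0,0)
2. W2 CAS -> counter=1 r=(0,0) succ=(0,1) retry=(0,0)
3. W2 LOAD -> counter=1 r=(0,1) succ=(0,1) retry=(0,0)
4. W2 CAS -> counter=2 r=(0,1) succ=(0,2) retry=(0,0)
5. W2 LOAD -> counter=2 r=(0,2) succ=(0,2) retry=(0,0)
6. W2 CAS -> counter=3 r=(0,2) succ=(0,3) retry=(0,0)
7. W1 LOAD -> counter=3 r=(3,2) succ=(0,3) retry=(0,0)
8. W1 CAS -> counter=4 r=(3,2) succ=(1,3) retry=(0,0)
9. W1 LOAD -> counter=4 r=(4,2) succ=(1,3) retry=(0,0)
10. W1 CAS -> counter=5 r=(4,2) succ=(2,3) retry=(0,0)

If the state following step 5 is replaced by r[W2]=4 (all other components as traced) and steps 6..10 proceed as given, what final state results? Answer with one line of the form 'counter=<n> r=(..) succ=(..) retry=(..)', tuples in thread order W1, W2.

counter=4 r=(3,4) succ=(2,2) retry=(0,1)

state after step 5 := counter=2 r=(0,4) succ=(0,2) retry=(0,0)
6. W2 CAS -> counter=2 r=(0,4) succ=(0,2) retry=(0,1)
7. W1 LOAD -> counter=2 r=(2,4) succ=(0,2) retry=(0,1)
8. W1 CAS -> counter=3 r=(2,4) succ=(1,2) retry=(0,1)
9. W1 LOAD -> counter=3 r=(3,4) succ=(1,2) retry=(0,1)
10. W1 CAS -> counter=4 r=(3,4) succ=(2,2) retry=(0,1)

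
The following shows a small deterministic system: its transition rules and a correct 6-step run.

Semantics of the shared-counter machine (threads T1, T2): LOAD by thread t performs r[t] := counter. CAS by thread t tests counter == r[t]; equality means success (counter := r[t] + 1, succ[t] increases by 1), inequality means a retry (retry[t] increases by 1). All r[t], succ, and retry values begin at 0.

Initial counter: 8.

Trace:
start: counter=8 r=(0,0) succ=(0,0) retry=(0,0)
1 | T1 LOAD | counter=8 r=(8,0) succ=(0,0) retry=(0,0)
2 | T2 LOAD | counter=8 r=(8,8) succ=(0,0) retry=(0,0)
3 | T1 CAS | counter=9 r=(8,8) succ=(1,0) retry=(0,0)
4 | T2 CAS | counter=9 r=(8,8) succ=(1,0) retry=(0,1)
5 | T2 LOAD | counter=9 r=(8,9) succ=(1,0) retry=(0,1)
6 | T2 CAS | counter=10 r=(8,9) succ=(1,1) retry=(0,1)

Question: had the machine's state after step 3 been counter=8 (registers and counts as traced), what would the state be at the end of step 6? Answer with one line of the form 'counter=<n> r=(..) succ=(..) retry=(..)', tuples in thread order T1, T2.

state after step 3 := counter=8 r=(8,8) succ=(1,0) retry=(0,0)
4 | T2 CAS | counter=9 r=(8,8) succ=(1,1) retry=(0,0)
5 | T2 LOAD | counter=9 r=(8,9) succ=(1,1) retry=(0,0)
6 | T2 CAS | counter=10 r=(8,9) succ=(1,2) retry=(0,0)

counter=10 r=(8,9) succ=(1,2) retry=(0,0)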